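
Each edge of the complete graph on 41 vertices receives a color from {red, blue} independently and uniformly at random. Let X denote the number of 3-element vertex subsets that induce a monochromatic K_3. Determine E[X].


Let X = Σ_S X_S over the C(41, 3) = 10660 subsets S of size 3, where X_S = 1 if the K_3 on S is monochromatic.
For a fixed S, the K_3 on S has C(3, 2) = 3 edges. P[all 3 edges red] = (1/2)^3, and likewise for blue, so P[monochromatic] = 2·(1/2)^3 = 2^{1 − 3} = 1/4.
By linearity of expectation: E[X] = C(41, 3) · 2^{1 − 3} = 10660 · 1/4 = 2665.
Numerically: E[X] ≈ 2665.000.

E[X] = C(41,3)·2^(1−C(3,2)) = 2665 ≈ 2665.000.


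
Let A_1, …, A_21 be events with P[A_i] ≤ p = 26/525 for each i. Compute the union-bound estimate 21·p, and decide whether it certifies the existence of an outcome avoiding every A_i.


Union bound: P[∪_{i=1}^{21} A_i] ≤ Σ_i P[A_i] ≤ 21·p = 21·(26/525) = 26/25.
Numerically: 26/25 ≈ 1.0400.
Is 26/25 < 1? NO.
Since the bound 26/25 is ≥ 1, the union bound is uninformative here; it does NOT by itself certify existence.

21·p = 26/25 ≈ 1.0400; existence NOT certified by the union bound.


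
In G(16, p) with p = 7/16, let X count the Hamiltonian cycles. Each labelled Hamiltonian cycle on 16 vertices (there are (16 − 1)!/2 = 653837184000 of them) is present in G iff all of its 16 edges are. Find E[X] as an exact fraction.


K_16 has (16 − 1)!/2 = 653837184000 labelled Hamiltonian cycles.
For each such Hamiltonian cycle H, let X_H = 1 if all 16 edges of H are present in G. Then P[X_H = 1] = p^{16} = (7/16)^{16} = 33232930569601/18446744073709551616.
By linearity of expectation: E[X] = Σ_H E[X_H] = 653837184000 · p^{16} = 653837184000 · 33232930569601/18446744073709551616 = 21219654042671322112875/18014398509481984.
Numerically: E[X] ≈ 1.18e+06.

E[X] = 653837184000 · (7/16)^{16} = 21219654042671322112875/18014398509481984 ≈ 1.18e+06.


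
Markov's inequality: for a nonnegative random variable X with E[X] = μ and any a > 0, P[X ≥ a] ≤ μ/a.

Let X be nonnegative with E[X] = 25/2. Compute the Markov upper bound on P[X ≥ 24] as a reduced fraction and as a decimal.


μ = E[X] = 25/2, a = 24.
Markov: P[X ≥ 24] ≤ μ/a = (25/2)/24 = 25/48.
Numerically: ≈ 0.521.
(Since a = 24 > μ = 12.500, the bound 25/48 is < 1 and informative.)

P[X ≥ 24] ≤ 25/48 ≈ 0.521.


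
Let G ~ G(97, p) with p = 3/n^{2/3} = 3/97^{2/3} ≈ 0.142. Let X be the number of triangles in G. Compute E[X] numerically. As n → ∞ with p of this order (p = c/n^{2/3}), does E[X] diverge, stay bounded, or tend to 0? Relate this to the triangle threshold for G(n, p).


Number of potential triangles: C(97, 3) = 147440.
Each occurs with probability p³ ≈ (0.142)³ ≈ 2.86959e-03.
By linearity: E[X] = C(97, 3)·p³ ≈ 147440 · 2.86959e-03 ≈ 423.093.
Since α = 2/3 < 1, p = c/n^{2/3} ≫ 1/n is above the triangle threshold p ~ 1/n. Asymptotically E[X] ~ (c³/6)·n^{3(1−α)} = (3³/6)·n^{1} → ∞; triangles are abundant w.h.p.

E[X] ≈ 423.093; in regime p = Θ(1/n^{2/3}) E[X] diverges (above the triangle threshold p ~ 1/n).


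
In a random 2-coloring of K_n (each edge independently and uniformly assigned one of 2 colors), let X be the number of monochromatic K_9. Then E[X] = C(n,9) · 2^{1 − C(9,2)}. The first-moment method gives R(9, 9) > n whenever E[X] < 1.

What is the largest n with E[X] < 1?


We need C(n, 9) · 2^{1 − 36} < 1, i.e. C(n, 9) < 2^{36 − 1} = 34359738368.
Check values of n near the boundary:
  n = 63: C(63, 9) = 23667689815; 23667689815 < 34359738368? YES
  n = 64: C(64, 9) = 27540584512; 27540584512 < 34359738368? YES
  n = 65: C(65, 9) = 31966749880; 31966749880 < 34359738368? YES
  n = 66: C(66, 9) = 37014131440; 37014131440 < 34359738368? NO
  n = 67: C(67, 9) = 42757703560; 42757703560 < 34359738368? NO
  n = 68: C(68, 9) = 49280065120; 49280065120 < 34359738368? NO
The largest n with C(n, 9) < 34359738368 is n = 65 (where E[X] = 3995843735/4294967296 ≈ 0.930). Hence R(9, 9) > 65, i.e. R(9, 9) ≥ 66.

Largest n = 65; hence R(9, 9) > 65.


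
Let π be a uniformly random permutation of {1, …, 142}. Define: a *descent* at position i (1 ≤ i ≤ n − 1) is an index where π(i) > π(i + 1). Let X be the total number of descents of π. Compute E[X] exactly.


Write X = Σ X_I over i = 1, …, 141, with X_I the indicator of one descent.
There are 141 indicators.
For each fixed i, the pair (π(i), π(i+1)) is a uniformly random ordered pair of distinct values from {1, …, 142}; by symmetry P[π(i) > π(i+1)] = 1/2.
By linearity: E[X] = 141 · (1/2) = (142 − 1) · (1/2) = 141/2 ≈ 70.5000.

E[X] = 141/2 = 70.5000.


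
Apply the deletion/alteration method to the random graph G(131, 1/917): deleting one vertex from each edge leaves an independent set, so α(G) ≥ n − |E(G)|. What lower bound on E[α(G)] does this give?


E[|E(G)|] = C(131, 2)·p = 8515 · (1/917) = 65/7.
E[α(G)] ≥ n − E[|E(G)|] = 131 − 65/7 = 852/7.
Numerically: ≈ 121.714286.
(This is only a lower bound; the true E[α(G)] may be larger.)

E[α(G)] ≥ 852/7 ≈ 121.714286.


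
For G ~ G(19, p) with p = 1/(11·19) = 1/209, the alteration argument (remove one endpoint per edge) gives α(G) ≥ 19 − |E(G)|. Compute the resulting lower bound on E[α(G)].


E[|E(G)|] = C(19, 2)·p = 171 · (1/209) = 9/11.
E[α(G)] ≥ n − E[|E(G)|] = 19 − 9/11 = 200/11.
Numerically: ≈ 18.181818.
(This is only a lower bound; the true E[α(G)] may be larger.)

E[α(G)] ≥ 200/11 ≈ 18.181818.


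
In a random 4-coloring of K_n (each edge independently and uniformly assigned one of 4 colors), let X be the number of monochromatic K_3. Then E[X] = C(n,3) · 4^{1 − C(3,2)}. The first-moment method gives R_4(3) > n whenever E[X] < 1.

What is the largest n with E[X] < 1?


We need C(n, 3) · 4^{1 − 3} < 1, i.e. C(n, 3) < 4^{3 − 1} = 16.
Check values of n near the boundary:
  n = 3: C(3, 3) = 1; 1 < 16? YES
  n = 4: C(4, 3) = 4; 4 < 16? YES
  n = 5: C(5, 3) = 10; 10 < 16? YES
  n = 6: C(6, 3) = 20; 20 < 16? NO
  n = 7: C(7, 3) = 35; 35 < 16? NO
  n = 8: C(8, 3) = 56; 56 < 16? NO
The largest n with C(n, 3) < 16 is n = 5 (where E[X] = 5/8 ≈ 0.6250000). Hence R_4(3) > 5, i.e. R_4(3) ≥ 6.

Largest n = 5; hence R_4(3) > 5.


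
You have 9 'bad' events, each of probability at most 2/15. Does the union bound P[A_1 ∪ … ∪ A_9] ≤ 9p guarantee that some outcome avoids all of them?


Union bound: P[∪_{i=1}^{9} A_i] ≤ Σ_i P[A_i] ≤ 9·p = 9·(2/15) = 6/5.
Numerically: 6/5 ≈ 1.200.
Is 6/5 < 1? NO.
Since the bound 6/5 is ≥ 1, the union bound is uninformative here; it does NOT by itself certify existence.

9·p = 6/5 ≈ 1.200; existence NOT certified by the union bound.


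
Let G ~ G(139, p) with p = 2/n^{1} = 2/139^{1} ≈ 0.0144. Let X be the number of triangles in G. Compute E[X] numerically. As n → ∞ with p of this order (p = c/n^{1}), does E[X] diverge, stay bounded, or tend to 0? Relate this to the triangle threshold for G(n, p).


Number of potential triangles: C(139, 3) = 437989.
Each occurs with probability p³ ≈ (0.0144)³ ≈ 2.97883e-06.
By linearity: E[X] = C(139, 3)·p³ ≈ 437989 · 2.97883e-06 ≈ 1.305.
Here α = 1, so p = 2/n is exactly at the triangle threshold p ~ 1/n. Asymptotically E[X] → c³/6 = 2³/6 = 4/3 ≈ 1.333, a bounded constant. In this regime the triangle count is asymptotically Poisson(c³/6).

E[X] ≈ 1.305; in regime p = Θ(1/n^{1}) E[X] stays bounded (at the triangle threshold p ~ 1/n).


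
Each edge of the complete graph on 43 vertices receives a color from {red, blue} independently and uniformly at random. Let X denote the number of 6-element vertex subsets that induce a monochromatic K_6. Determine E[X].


Let X = Σ_S X_S over the C(43, 6) = 6096454 subsets S of size 6, where X_S = 1 if the K_6 on S is monochromatic.
For a fixed S, the K_6 on S has C(6, 2) = 15 edges. P[all 15 edges red] = (1/2)^15, and likewise for blue, so P[monochromatic] = 2·(1/2)^15 = 2^{1 − 15} = 1/16384.
By linearity: E[X] = C(43, 6) · 2^{1 − 15} = 6096454 · 1/16384 = 3048227/8192.
Numerically: E[X] ≈ 372.098022.

E[X] = C(43,6)·2^(1−C(6,2)) = 3048227/8192 ≈ 372.098022.


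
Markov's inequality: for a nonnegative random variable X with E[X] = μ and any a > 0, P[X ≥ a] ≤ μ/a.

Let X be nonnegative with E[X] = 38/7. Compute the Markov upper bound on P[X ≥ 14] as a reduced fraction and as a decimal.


μ = E[X] = 38/7, a = 14.
Markov: P[X ≥ 14] ≤ μ/a = (38/7)/14 = 19/49.
Numerically: ≈ 0.3878.
(Since a = 14 > μ = 5.4286, the bound 19/49 is < 1 and informative.)

P[X ≥ 14] ≤ 19/49 ≈ 0.3878.


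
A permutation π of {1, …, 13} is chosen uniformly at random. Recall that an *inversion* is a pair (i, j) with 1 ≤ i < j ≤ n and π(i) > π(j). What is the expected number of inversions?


Write X = Σ X_I over the C(13, 2) = 78 pairs i < j, with X_I the indicator of one inversion.
There are 78 indicators.
For each fixed pair i < j, the values π(i) and π(j) are two distinct elements of {1, …, 13} in uniformly random order; by symmetry P[π(i) > π(j)] = 1/2.
By linearity: E[X] = 78 · (1/2) = C(13, 2) · (1/2) = 78/2 = 39 ≈ 39.000.

E[X] = 39 = 39.000.


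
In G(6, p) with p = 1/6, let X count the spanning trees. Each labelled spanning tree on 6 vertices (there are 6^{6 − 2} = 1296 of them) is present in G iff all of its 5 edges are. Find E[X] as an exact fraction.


K_6 has 6^{6 − 2} = 1296 labelled spanning trees.
For each such spanning tree H, let X_H = 1 if all 5 edges of H are present in G. Then P[X_H = 1] = p^{5} = (1/6)^{5} = 1/7776.
Summing the indicators: E[X] = Σ_H E[X_H] = 1296 · p^{5} = 1296 · 1/7776 = 1/6.
Numerically: E[X] ≈ 0.16667.

E[X] = 1296 · (1/6)^{5} = 1/6 ≈ 0.16667.


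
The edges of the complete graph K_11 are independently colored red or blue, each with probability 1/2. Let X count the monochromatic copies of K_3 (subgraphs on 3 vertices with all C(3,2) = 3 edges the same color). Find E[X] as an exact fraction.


Let X = Σ_S X_S over the C(11, 3) = 165 subsets S of size 3, where X_S = 1 if the K_3 on S is monochromatic.
For a fixed S, the K_3 on S has C(3, 2) = 3 edges. P[all 3 edges red] = (1/2)^3, and likewise for blue, so P[monochromatic] = 2·(1/2)^3 = 2^{1 − 3} = 1/4.
By linearity: E[X] = C(11, 3) · 2^{1 − 3} = 165 · 1/4 = 165/4.
Numerically: E[X] ≈ 41.250000.

E[X] = C(11,3)·2^(1−C(3,2)) = 165/4 ≈ 41.250000.


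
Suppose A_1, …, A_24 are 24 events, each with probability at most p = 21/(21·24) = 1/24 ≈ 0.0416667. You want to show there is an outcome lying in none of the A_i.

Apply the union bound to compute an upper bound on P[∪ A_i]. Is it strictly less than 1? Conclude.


Union bound: P[∪_{i=1}^{24} A_i] ≤ Σ_i P[A_i] ≤ 24·p = 24·(1/24) = 1.
Numerically: 1 ≈ 1.0000000.
Is 1 < 1? NO.
Since the bound 1 is ≥ 1, the union bound is uninformative here; it does NOT by itself certify existence.

24·p = 1 ≈ 1.0000000; existence NOT certified by the union bound.


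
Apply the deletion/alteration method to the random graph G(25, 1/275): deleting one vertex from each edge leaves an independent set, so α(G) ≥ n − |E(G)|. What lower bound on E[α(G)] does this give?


E[|E(G)|] = C(25, 2)·p = 300 · (1/275) = 12/11.
E[α(G)] ≥ n − E[|E(G)|] = 25 − 12/11 = 263/11.
Numerically: ≈ 23.909.
(This is only a lower bound; the true E[α(G)] may be larger.)

E[α(G)] ≥ 263/11 ≈ 23.909.


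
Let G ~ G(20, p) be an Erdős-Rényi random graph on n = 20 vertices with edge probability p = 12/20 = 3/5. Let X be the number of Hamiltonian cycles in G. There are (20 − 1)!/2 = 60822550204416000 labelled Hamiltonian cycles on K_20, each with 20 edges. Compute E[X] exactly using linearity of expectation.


K_20 has (20 − 1)!/2 = 60822550204416000 labelled Hamiltonian cycles.
For each such Hamiltonian cycle H, let X_H = 1 if all 20 edges of H are present in G. Then P[X_H = 1] = p^{20} = (3/5)^{20} = 3486784401/95367431640625.
By linearity of expectation: E[X] = Σ_H E[X_H] = 60822550204416000 · p^{20} = 60822550204416000 · 3486784401/95367431640625 = 1696600954254376560918528/762939453125.
Numerically: E[X] ≈ 2.22377e+12.

E[X] = 60822550204416000 · (3/5)^{20} = 1696600954254376560918528/762939453125 ≈ 2.22377e+12.


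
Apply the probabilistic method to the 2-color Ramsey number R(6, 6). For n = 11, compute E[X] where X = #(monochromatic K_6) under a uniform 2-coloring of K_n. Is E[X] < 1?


E[X] = C(11, 6) · 2^{1 − 15} = 462 · 2^{−14} = 462/16384.
As a reduced fraction: E[X] = 231/8192 ≈ 0.028198.
Is E[X] < 1? YES.
Since E[X] < 1, there exists a 2-coloring of K_{11} with no monochromatic K_6; hence R(6, 6) > 11.

E[X] = 231/8192 ≈ 0.028198; E[X] < 1, so R(6, 6) > 11.


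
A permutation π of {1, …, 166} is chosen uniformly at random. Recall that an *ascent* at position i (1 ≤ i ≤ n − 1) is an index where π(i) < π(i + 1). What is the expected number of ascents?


Write X = Σ X_I over i = 1, …, 165, with X_I the indicator of one ascent.
There are 165 indicators.
For each fixed i, the pair (π(i), π(i+1)) is a uniformly random ordered pair of distinct values from {1, …, 166}; by symmetry P[π(i) < π(i+1)] = 1/2.
By linearity: E[X] = 165 · (1/2) = (166 − 1) · (1/2) = 165/2 ≈ 82.500.

E[X] = 165/2 = 82.500.


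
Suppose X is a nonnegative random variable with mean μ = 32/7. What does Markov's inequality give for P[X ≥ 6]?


μ = E[X] = 32/7, a = 6.
Markov: P[X ≥ 6] ≤ μ/a = (32/7)/6 = 16/21.
Numerically: ≈ 0.762.
(Since a = 6 > μ = 4.571, the bound 16/21 is < 1 and informative.)

P[X ≥ 6] ≤ 16/21 ≈ 0.762.


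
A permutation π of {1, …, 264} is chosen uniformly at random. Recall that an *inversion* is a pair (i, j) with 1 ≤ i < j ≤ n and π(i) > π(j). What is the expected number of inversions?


Write X = Σ X_I over the C(264, 2) = 34716 pairs i < j, with X_I the indicator of one inversion.
There are 34716 indicators.
For each fixed pair i < j, the values π(i) and π(j) are two distinct elements of {1, …, 264} in uniformly random order; by symmetry P[π(i) > π(j)] = 1/2.
By linearity: E[X] = 34716 · (1/2) = C(264, 2) · (1/2) = 34716/2 = 17358 ≈ 17358.0000.

E[X] = 17358 = 17358.0000.


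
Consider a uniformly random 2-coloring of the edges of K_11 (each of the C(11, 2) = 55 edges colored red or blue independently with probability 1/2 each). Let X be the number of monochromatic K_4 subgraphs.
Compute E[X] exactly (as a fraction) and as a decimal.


Let X = Σ_S X_S over the C(11, 4) = 330 subsets S of size 4, where X_S = 1 if the K_4 on S is monochromatic.
For a fixed S, the K_4 on S has C(4, 2) = 6 edges. P[all 6 edges red] = (1/2)^6, and likewise for blue, so P[monochromatic] = 2·(1/2)^6 = 2^{1 − 6} = 1/32.
By linearity: E[X] = C(11, 4) · 2^{1 − 6} = 330 · 1/32 = 165/16.
Numerically: E[X] ≈ 10.3125.

E[X] = C(11,4)·2^(1−C(4,2)) = 165/16 ≈ 10.3125.


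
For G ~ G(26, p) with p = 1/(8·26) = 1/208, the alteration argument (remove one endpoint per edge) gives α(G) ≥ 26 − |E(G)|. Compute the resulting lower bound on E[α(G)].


E[|E(G)|] = C(26, 2)·p = 325 · (1/208) = 25/16.
E[α(G)] ≥ n − E[|E(G)|] = 26 − 25/16 = 391/16.
Numerically: ≈ 24.4375.
(This is only a lower bound; the true E[α(G)] may be larger.)

E[α(G)] ≥ 391/16 ≈ 24.4375.


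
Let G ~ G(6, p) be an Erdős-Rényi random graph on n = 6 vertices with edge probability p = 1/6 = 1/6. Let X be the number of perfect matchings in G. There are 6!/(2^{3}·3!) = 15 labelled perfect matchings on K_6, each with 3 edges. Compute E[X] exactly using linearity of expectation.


K_6 has 6!/(2^{3}·3!) = 15 labelled perfect matchings.
For each such perfect matching H, let X_H = 1 if all 3 edges of H are present in G. Then P[X_H = 1] = p^{3} = (1/6)^{3} = 1/216.
By linearity: E[X] = Σ_H E[X_H] = 15 · p^{3} = 15 · 1/216 = 5/72.
Numerically: E[X] ≈ 0.0694.

E[X] = 15 · (1/6)^{3} = 5/72 ≈ 0.0694.


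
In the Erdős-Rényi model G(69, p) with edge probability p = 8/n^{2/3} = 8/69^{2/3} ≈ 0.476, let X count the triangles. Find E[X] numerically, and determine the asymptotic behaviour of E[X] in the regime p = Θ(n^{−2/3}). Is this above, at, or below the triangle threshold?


Number of potential triangles: C(69, 3) = 52394.
Each occurs with probability p³ ≈ (0.476)³ ≈ 1.07540e-01.
By linearity: E[X] = C(69, 3)·p³ ≈ 52394 · 1.07540e-01 ≈ 5634.473.
Since α = 2/3 < 1, p = c/n^{2/3} ≫ 1/n is above the triangle threshold p ~ 1/n. Asymptotically E[X] ~ (c³/6)·n^{3(1−α)} = (8³/6)·n^{1} → ∞; triangles are abundant w.h.p.

E[X] ≈ 5634.473; in regime p = Θ(1/n^{2/3}) E[X] diverges (above the triangle threshold p ~ 1/n).


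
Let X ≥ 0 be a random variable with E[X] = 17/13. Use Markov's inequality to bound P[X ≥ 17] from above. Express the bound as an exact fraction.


μ = E[X] = 17/13, a = 17.
Markov: P[X ≥ 17] ≤ μ/a = (17/13)/17 = 1/13.
Numerically: ≈ 0.0769.
(Since a = 17 > μ = 1.3077, the bound 1/13 is < 1 and informative.)

P[X ≥ 17] ≤ 1/13 ≈ 0.0769.


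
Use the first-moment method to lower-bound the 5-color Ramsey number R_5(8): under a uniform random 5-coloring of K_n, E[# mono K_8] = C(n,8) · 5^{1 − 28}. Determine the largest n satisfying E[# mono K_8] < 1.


We need C(n, 8) · 5^{1 − 28} < 1, i.e. C(n, 8) < 5^{28 − 1} = 7450580596923828125.
Check values of n near the boundary:
  n = 860: C(860, 8) = 7182671140665308145; 7182671140665308145 < 7450580596923828125? YES
  n = 861: C(861, 8) = 7250034996615275865; 7250034996615275865 < 7450580596923828125? YES
  n = 862: C(862, 8) = 7317951015318931845; 7317951015318931845 < 7450580596923828125? YES
  n = 863: C(863, 8) = 7386423071602617757; 7386423071602617757 < 7450580596923828125? YES
  n = 864: C(864, 8) = 7455455062926006708; 7455455062926006708 < 7450580596923828125? NO
  n = 865: C(865, 8) = 7525050909487743060; 7525050909487743060 < 7450580596923828125? NO
  n = 866: C(866, 8) = 7595214554331451620; 7595214554331451620 < 7450580596923828125? NO
The largest n with C(n, 8) < 7450580596923828125 is n = 863 (where E[X] = 7386423071602617757/7450580596923828125 ≈ 0.99139). Hence R_5(8) > 863, i.e. R_5(8) ≥ 864.

Largest n = 863; hence R_5(8) > 863.


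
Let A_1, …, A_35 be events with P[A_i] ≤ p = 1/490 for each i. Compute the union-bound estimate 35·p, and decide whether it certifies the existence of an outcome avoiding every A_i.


Union bound: P[∪_{i=1}^{35} A_i] ≤ Σ_i P[A_i] ≤ 35·p = 35·(1/490) = 1/14.
Numerically: 1/14 ≈ 0.071429.
Is 1/14 < 1? YES.
Since P[∪ A_i] ≤ 1/14 < 1, the complement has P[∩ A_i^c] ≥ 1 − 1/14 = 13/14 > 0, so some outcome avoids every A_i.

35·p = 1/14 ≈ 0.071429; existence CERTIFIED by the union bound.


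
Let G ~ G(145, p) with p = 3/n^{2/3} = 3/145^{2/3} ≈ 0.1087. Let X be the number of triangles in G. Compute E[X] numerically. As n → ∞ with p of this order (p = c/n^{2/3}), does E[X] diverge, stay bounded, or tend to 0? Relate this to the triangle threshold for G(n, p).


Number of potential triangles: C(145, 3) = 497640.
Each occurs with probability p³ ≈ (0.1087)³ ≈ 1.284185e-03.
By linearity: E[X] = C(145, 3)·p³ ≈ 497640 · 1.284185e-03 ≈ 639.0621.
Since α = 2/3 < 1, p = c/n^{2/3} ≫ 1/n is above the triangle threshold p ~ 1/n. Asymptotically E[X] ~ (c³/6)·n^{3(1−α)} = (3³/6)·n^{1} → ∞; triangles are abundant w.h.p.

E[X] ≈ 639.0621; in regime p = Θ(1/n^{2/3}) E[X] diverges (above the triangle threshold p ~ 1/n).


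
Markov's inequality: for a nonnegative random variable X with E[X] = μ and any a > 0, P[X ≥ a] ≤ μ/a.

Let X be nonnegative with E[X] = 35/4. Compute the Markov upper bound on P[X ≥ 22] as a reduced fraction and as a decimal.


μ = E[X] = 35/4, a = 22.
Markov: P[X ≥ 22] ≤ μ/a = (35/4)/22 = 35/88.
Numerically: ≈ 0.3977.
(Since a = 22 > μ = 8.7500, the bound 35/88 is < 1 and informative.)

P[X ≥ 22] ≤ 35/88 ≈ 0.3977.


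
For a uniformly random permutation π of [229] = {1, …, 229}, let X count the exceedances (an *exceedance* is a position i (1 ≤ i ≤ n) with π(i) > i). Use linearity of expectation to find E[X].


Write X = Σ_{i=1}^{229} X_i, where X_i = 1_{π(i) > i}.
For each fixed i, π(i) is uniform over {1, …, 229} (marginal of a uniform permutation), so P[π(i) > i] = (n − i)/n. Summing: Σ_{i=1}^{229} (n − i)/n = (0 + 1 + … + 228)/229 = 229(229 − 1)/(2·229) = (229 − 1)/2.
Hence E[X] = Σ_{i=1}^{229} (229 − i)/229 = 114 ≈ 114.0000.

E[X] = 114 = 114.0000.


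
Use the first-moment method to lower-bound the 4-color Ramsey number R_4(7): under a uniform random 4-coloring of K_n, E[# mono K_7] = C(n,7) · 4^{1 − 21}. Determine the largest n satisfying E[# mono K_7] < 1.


We need C(n, 7) · 4^{1 − 21} < 1, i.e. C(n, 7) < 4^{21 − 1} = 1099511627776.
Check values of n near the boundary:
  n = 179: C(179, 7) = 1037437234460; 1037437234460 < 1099511627776? YES
  n = 180: C(180, 7) = 1079414463600; 1079414463600 < 1099511627776? YES
  n = 181: C(181, 7) = 1122839183400; 1122839183400 < 1099511627776? NO
  n = 182: C(182, 7) = 1167752750736; 1167752750736 < 1099511627776? NO
  n = 183: C(183, 7) = 1214197462413; 1214197462413 < 1099511627776? NO
The largest n with C(n, 7) < 1099511627776 is n = 180 (where E[X] = 67463403975/68719476736 ≈ 0.98172). Hence R_4(7) > 180, i.e. R_4(7) ≥ 181.

Largest n = 180; hence R_4(7) > 180.


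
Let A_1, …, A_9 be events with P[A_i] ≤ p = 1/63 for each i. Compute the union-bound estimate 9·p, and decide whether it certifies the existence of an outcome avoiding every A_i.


Union bound: P[∪_{i=1}^{9} A_i] ≤ Σ_i P[A_i] ≤ 9·p = 9·(1/63) = 1/7.
Numerically: 1/7 ≈ 0.1428571.
Is 1/7 < 1? YES.
Since P[∪ A_i] ≤ 1/7 < 1, the complement has P[∩ A_i^c] ≥ 1 − 1/7 = 6/7 > 0, so some outcome avoids every A_i.

9·p = 1/7 ≈ 0.1428571; existence CERTIFIED by the union bound.


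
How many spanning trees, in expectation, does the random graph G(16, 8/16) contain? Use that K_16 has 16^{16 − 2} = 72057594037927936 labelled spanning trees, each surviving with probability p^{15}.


K_16 has 16^{16 − 2} = 72057594037927936 labelled spanning trees.
For each such spanning tree H, let X_H = 1 if all 15 edges of H are present in G. Then P[X_H = 1] = p^{15} = (1/2)^{15} = 1/32768.
By linearity: E[X] = Σ_H E[X_H] = 72057594037927936 · p^{15} = 72057594037927936 · 1/32768 = 2199023255552.
Numerically: E[X] ≈ 2.199e+12.

E[X] = 72057594037927936 · (1/2)^{15} = 2199023255552 ≈ 2.199e+12.


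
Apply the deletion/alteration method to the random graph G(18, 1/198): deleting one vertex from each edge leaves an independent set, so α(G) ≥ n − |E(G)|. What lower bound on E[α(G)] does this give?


E[|E(G)|] = C(18, 2)·p = 153 · (1/198) = 17/22.
E[α(G)] ≥ n − E[|E(G)|] = 18 − 17/22 = 379/22.
Numerically: ≈ 17.2273.
(This is only a lower bound; the true E[α(G)] may be larger.)

E[α(G)] ≥ 379/22 ≈ 17.2273.


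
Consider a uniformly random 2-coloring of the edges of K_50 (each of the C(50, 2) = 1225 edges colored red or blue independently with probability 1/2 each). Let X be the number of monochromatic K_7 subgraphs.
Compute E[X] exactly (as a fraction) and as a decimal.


Let X = Σ_S X_S over the C(50, 7) = 99884400 subsets S of size 7, where X_S = 1 if the K_7 on S is monochromatic.
For a fixed S, the K_7 on S has C(7, 2) = 21 edges. P[all 21 edges red] = (1/2)^21, and likewise for blue, so P[monochromatic] = 2·(1/2)^21 = 2^{1 − 21} = 1/1048576.
Summing: E[X] = C(50, 7) · 2^{1 − 21} = 99884400 · 1/1048576 = 6242775/65536.
Numerically: E[X] ≈ 95.257.

E[X] = C(50,7)·2^(1−C(7,2)) = 6242775/65536 ≈ 95.257.


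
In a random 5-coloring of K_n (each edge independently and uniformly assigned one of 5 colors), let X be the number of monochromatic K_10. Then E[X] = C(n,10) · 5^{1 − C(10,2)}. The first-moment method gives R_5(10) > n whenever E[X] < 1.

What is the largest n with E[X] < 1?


We need C(n, 10) · 5^{1 − 45} < 1, i.e. C(n, 10) < 5^{45 − 1} = 5684341886080801486968994140625.
Check values of n near the boundary:
  n = 5388: C(5388, 10) = 5634865093375880654852250419586; 5634865093375880654852250419586 < 5684341886080801486968994140625? YES
  n = 5389: C(5389, 10) = 5645340767466558997768874792926; 5645340767466558997768874792926 < 5684341886080801486968994140625? YES
  n = 5390: C(5390, 10) = 5655833965919099070255434039753; 5655833965919099070255434039753 < 5684341886080801486968994140625? YES
  n = 5391: C(5391, 10) = 5666344714787188828795213697883; 5666344714787188828795213697883 < 5684341886080801486968994140625? YES
  n = 5392: C(5392, 10) = 5676873040158402483252283957448; 5676873040158402483252283957448 < 5684341886080801486968994140625? YES
  n = 5393: C(5393, 10) = 5687418968154238267170642278008; 5687418968154238267170642278008 < 5684341886080801486968994140625? NO
  n = 5394: C(5394, 10) = 5697982524930156243149785372878; 5697982524930156243149785372878 < 5684341886080801486968994140625? NO
  n = 5395: C(5395, 10) = 5708563736675616143322765475706; 5708563736675616143322765475706 < 5684341886080801486968994140625? NO
The largest n with C(n, 10) < 5684341886080801486968994140625 is n = 5392 (where E[X] = 5676873040158402483252283957448/5684341886080801486968994140625 ≈ 0.99869). Hence R_5(10) > 5392, i.e. R_5(10) ≥ 5393.

Largest n = 5392; hence R_5(10) > 5392.


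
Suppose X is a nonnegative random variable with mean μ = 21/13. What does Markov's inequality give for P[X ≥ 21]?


μ = E[X] = 21/13, a = 21.
Markov: P[X ≥ 21] ≤ μ/a = (21/13)/21 = 1/13.
Numerically: ≈ 0.077.
(Since a = 21 > μ = 1.615, the bound 1/13 is < 1 and informative.)

P[X ≥ 21] ≤ 1/13 ≈ 0.077.


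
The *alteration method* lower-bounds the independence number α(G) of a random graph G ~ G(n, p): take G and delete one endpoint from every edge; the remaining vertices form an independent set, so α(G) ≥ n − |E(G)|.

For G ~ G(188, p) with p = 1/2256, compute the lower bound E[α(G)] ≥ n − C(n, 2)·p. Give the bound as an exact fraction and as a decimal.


E[|E(G)|] = C(188, 2)·p = 17578 · (1/2256) = 187/24.
E[α(G)] ≥ n − E[|E(G)|] = 188 − 187/24 = 4325/24.
Numerically: ≈ 180.208.
(This is only a lower bound; the true E[α(G)] may be larger.)

E[α(G)] ≥ 4325/24 ≈ 180.208.


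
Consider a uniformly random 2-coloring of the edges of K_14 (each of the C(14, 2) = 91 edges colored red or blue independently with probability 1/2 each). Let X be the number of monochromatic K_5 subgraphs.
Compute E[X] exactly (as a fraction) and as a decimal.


Let X = Σ_S X_S over the C(14, 5) = 2002 subsets S of size 5, where X_S = 1 if the K_5 on S is monochromatic.
For a fixed S, the K_5 on S has C(5, 2) = 10 edges. P[all 10 edges red] = (1/2)^10, and likewise for blue, so P[monochromatic] = 2·(1/2)^10 = 2^{1 − 10} = 1/512.
By linearity of expectation: E[X] = C(14, 5) · 2^{1 − 10} = 2002 · 1/512 = 1001/256.
Numerically: E[X] ≈ 3.910156.

E[X] = C(14,5)·2^(1−C(5,2)) = 1001/256 ≈ 3.910156.


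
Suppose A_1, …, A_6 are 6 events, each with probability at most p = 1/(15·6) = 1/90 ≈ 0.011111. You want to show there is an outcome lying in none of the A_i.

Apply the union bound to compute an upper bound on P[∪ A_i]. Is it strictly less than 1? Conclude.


Union bound: P[∪_{i=1}^{6} A_i] ≤ Σ_i P[A_i] ≤ 6·p = 6·(1/90) = 1/15.
Numerically: 1/15 ≈ 0.066667.
Is 1/15 < 1? YES.
Since P[∪ A_i] ≤ 1/15 < 1, the complement has P[∩ A_i^c] ≥ 1 − 1/15 = 14/15 > 0, so some outcome avoids every A_i.

6·p = 1/15 ≈ 0.066667; existence CERTIFIED by the union bound.


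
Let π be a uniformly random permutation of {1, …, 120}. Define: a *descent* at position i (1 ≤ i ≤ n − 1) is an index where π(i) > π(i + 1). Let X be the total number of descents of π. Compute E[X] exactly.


Write X = Σ X_I over i = 1, …, 119, with X_I the indicator of one descent.
There are 119 indicators.
For each fixed i, the pair (π(i), π(i+1)) is a uniformly random ordered pair of distinct values from {1, …, 120}; by symmetry P[π(i) > π(i+1)] = 1/2.
By linearity: E[X] = 119 · (1/2) = (120 − 1) · (1/2) = 119/2 ≈ 59.500000.

E[X] = 119/2 = 59.500000.


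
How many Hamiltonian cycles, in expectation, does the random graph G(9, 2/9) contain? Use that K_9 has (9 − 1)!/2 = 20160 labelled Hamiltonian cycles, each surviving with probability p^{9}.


K_9 has (9 − 1)!/2 = 20160 labelled Hamiltonian cycles.
For each such Hamiltonian cycle H, let X_H = 1 if all 9 edges of H are present in G. Then P[X_H = 1] = p^{9} = (2/9)^{9} = 512/387420489.
By linearity: E[X] = Σ_H E[X_H] = 20160 · p^{9} = 20160 · 512/387420489 = 1146880/43046721.
Numerically: E[X] ≈ 0.02664.

E[X] = 20160 · (2/9)^{9} = 1146880/43046721 ≈ 0.02664.


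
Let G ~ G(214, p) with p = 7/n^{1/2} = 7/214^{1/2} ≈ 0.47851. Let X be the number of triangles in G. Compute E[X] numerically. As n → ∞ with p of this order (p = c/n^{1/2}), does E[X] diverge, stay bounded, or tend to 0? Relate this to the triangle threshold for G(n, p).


Number of potential triangles: C(214, 3) = 1610564.
Each occurs with probability p³ ≈ (0.47851)³ ≈ 1.0956541e-01.
By linearity: E[X] = C(214, 3)·p³ ≈ 1610564 · 1.0956541e-01 ≈ 176462.10166.
Since α = 1/2 < 1, p = c/n^{1/2} ≫ 1/n is above the triangle threshold p ~ 1/n. Asymptotically E[X] ~ (c³/6)·n^{3(1−α)} = (7³/6)·n^{1.5} → ∞; triangles are abundant w.h.p.

E[X] ≈ 176462.10166; in regime p = Θ(1/n^{1/2}) E[X] diverges (above the triangle threshold p ~ 1/n).


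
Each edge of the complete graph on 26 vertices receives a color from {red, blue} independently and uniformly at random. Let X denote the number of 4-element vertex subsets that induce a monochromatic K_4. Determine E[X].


Let X = Σ_S X_S over the C(26, 4) = 14950 subsets S of size 4, where X_S = 1 if the K_4 on S is monochromatic.
For a fixed S, the K_4 on S has C(4, 2) = 6 edges. P[all 6 edges red] = (1/2)^6, and likewise for blue, so P[monochromatic] = 2·(1/2)^6 = 2^{1 − 6} = 1/32.
Summing: E[X] = C(26, 4) · 2^{1 − 6} = 14950 · 1/32 = 7475/16.
Numerically: E[X] ≈ 467.1875.

E[X] = C(26,4)·2^(1−C(4,2)) = 7475/16 ≈ 467.1875.


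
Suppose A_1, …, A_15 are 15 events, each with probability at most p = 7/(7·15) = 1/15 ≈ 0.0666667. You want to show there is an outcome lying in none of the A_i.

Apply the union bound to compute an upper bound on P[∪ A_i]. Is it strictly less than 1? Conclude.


Union bound: P[∪_{i=1}^{15} A_i] ≤ Σ_i P[A_i] ≤ 15·p = 15·(1/15) = 1.
Numerically: 1 ≈ 1.0000000.
Is 1 < 1? NO.
Since the bound 1 is ≥ 1, the union bound is uninformative here; it does NOT by itself certify existence.

15·p = 1 ≈ 1.0000000; existence NOT certified by the union bound.


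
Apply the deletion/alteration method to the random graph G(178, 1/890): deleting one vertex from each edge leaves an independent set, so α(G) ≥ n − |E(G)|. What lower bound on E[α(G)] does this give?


E[|E(G)|] = C(178, 2)·p = 15753 · (1/890) = 177/10.
E[α(G)] ≥ n − E[|E(G)|] = 178 − 177/10 = 1603/10.
Numerically: ≈ 160.300.
(This is only a lower bound; the true E[α(G)] may be larger.)

E[α(G)] ≥ 1603/10 ≈ 160.300.


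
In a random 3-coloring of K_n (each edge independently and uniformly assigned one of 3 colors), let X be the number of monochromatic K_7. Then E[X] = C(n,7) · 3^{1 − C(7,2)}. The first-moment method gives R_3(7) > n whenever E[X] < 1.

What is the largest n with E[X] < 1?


We need C(n, 7) · 3^{1 − 21} < 1, i.e. C(n, 7) < 3^{21 − 1} = 3486784401.
Check values of n near the boundary:
  n = 75: C(75, 7) = 1984829850; 1984829850 < 3486784401? YES
  n = 76: C(76, 7) = 2186189400; 2186189400 < 3486784401? YES
  n = 77: C(77, 7) = 2404808340; 2404808340 < 3486784401? YES
  n = 78: C(78, 7) = 2641902120; 2641902120 < 3486784401? YES
  n = 79: C(79, 7) = 2898753715; 2898753715 < 3486784401? YES
  n = 80: C(80, 7) = 3176716400; 3176716400 < 3486784401? YES
  n = 81: C(81, 7) = 3477216600; 3477216600 < 3486784401? YES
  n = 82: C(82, 7) = 3801756816; 3801756816 < 3486784401? NO
The largest n with C(n, 7) < 3486784401 is n = 81 (where E[X] = 42928600/43046721 ≈ 0.99726). Hence R_3(7) > 81, i.e. R_3(7) ≥ 82.

Largest n = 81; hence R_3(7) > 81.


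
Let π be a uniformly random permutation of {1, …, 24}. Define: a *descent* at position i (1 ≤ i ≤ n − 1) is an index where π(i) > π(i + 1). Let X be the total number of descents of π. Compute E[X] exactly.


Write X = Σ X_I over i = 1, …, 23, with X_I the indicator of one descent.
There are 23 indicators.
For each fixed i, the pair (π(i), π(i+1)) is a uniformly random ordered pair of distinct values from {1, …, 24}; by symmetry P[π(i) > π(i+1)] = 1/2.
By linearity: E[X] = 23 · (1/2) = (24 − 1) · (1/2) = 23/2 ≈ 11.50000.

E[X] = 23/2 = 11.50000.


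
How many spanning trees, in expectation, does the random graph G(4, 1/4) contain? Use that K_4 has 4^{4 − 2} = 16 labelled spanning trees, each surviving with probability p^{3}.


K_4 has 4^{4 − 2} = 16 labelled spanning trees.
For each such spanning tree H, let X_H = 1 if all 3 edges of H are present in G. Then P[X_H = 1] = p^{3} = (1/4)^{3} = 1/64.
By linearity of expectation: E[X] = Σ_H E[X_H] = 16 · p^{3} = 16 · 1/64 = 1/4.
Numerically: E[X] ≈ 0.25.

E[X] = 16 · (1/4)^{3} = 1/4 ≈ 0.25.


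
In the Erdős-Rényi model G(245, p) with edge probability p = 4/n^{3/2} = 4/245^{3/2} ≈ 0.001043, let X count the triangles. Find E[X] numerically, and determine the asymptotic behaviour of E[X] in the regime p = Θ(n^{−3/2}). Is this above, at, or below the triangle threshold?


Number of potential triangles: C(245, 3) = 2421090.
Each occurs with probability p³ ≈ (0.001043)³ ≈ 1.134835e-09.
By linearity: E[X] = C(245, 3)·p³ ≈ 2421090 · 1.134835e-09 ≈ 0.0027.
Since α = 3/2 > 1, p = c/n^{3/2} = o(1/n) is below the triangle threshold p ~ 1/n. Asymptotically E[X] ~ (c³/6)·n^{3(1−α)} = (4³/6)·n^{-1.5} → 0, so by Markov's inequality G has no triangles w.h.p.

E[X] ≈ 0.0027; in regime p = Θ(1/n^{3/2}) E[X] tends to 0 (below the triangle threshold p ~ 1/n).


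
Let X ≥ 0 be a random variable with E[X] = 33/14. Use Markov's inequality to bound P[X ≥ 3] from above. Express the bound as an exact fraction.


μ = E[X] = 33/14, a = 3.
Markov: P[X ≥ 3] ≤ μ/a = (33/14)/3 = 11/14.
Numerically: ≈ 0.786.
(Since a = 3 > μ = 2.357, the bound 11/14 is < 1 and informative.)

P[X ≥ 3] ≤ 11/14 ≈ 0.786.


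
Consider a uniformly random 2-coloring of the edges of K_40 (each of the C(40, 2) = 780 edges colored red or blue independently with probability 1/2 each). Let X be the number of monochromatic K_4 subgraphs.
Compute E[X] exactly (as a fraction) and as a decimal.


Let X = Σ_S X_S over the C(40, 4) = 91390 subsets S of size 4, where X_S = 1 if the K_4 on S is monochromatic.
For a fixed S, the K_4 on S has C(4, 2) = 6 edges. P[all 6 edges red] = (1/2)^6, and likewise for blue, so P[monochromatic] = 2·(1/2)^6 = 2^{1 − 6} = 1/32.
Summing: E[X] = C(40, 4) · 2^{1 − 6} = 91390 · 1/32 = 45695/16.
Numerically: E[X] ≈ 2855.93750.

E[X] = C(40,4)·2^(1−C(4,2)) = 45695/16 ≈ 2855.93750.


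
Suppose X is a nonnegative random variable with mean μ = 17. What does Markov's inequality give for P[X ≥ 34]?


μ = E[X] = 17, a = 34.
Markov: P[X ≥ 34] ≤ μ/a = (17)/34 = 1/2.
Numerically: ≈ 0.500.
(Since a = 34 > μ = 17.000, the bound 1/2 is < 1 and informative.)

P[X ≥ 34] ≤ 1/2 ≈ 0.500.


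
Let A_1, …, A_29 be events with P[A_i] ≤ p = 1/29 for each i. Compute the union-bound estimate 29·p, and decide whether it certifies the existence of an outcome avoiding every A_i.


Union bound: P[∪_{i=1}^{29} A_i] ≤ Σ_i P[A_i] ≤ 29·p = 29·(1/29) = 1.
Numerically: 1 ≈ 1.000000.
Is 1 < 1? NO.
Since the bound 1 is ≥ 1, the union bound is uninformative here; it does NOT by itself certify existence.

29·p = 1 ≈ 1.000000; existence NOT certified by the union bound.


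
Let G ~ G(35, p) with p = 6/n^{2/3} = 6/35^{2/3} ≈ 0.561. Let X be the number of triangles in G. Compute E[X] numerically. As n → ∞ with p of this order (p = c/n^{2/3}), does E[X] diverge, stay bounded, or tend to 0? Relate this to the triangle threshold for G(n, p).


Number of potential triangles: C(35, 3) = 6545.
Each occurs with probability p³ ≈ (0.561)³ ≈ 1.76327e-01.
By linearity: E[X] = C(35, 3)·p³ ≈ 6545 · 1.76327e-01 ≈ 1154.057.
Since α = 2/3 < 1, p = c/n^{2/3} ≫ 1/n is above the triangle threshold p ~ 1/n. Asymptotically E[X] ~ (c³/6)·n^{3(1−α)} = (6³/6)·n^{1} → ∞; triangles are abundant w.h.p.

E[X] ≈ 1154.057; in regime p = Θ(1/n^{2/3}) E[X] diverges (above the triangle threshold p ~ 1/n).


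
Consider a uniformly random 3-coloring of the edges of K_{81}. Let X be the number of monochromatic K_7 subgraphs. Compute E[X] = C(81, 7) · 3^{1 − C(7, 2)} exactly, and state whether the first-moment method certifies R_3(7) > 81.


E[X] = C(81, 7) · 3^{1 − 21} = 3477216600 · 3^{−20} = 3477216600/3486784401.
As a reduced fraction: E[X] = 42928600/43046721 ≈ 0.997256.
Is E[X] < 1? YES.
Since E[X] < 1, there exists a 3-coloring of K_{81} with no monochromatic K_7; hence R_3(7) > 81.

E[X] = 42928600/43046721 ≈ 0.997256; E[X] < 1, so R_3(7) > 81.


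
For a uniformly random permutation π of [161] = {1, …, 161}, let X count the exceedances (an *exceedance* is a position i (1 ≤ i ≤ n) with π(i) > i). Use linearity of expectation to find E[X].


Write X = Σ_{i=1}^{161} X_i, where X_i = 1_{π(i) > i}.
For each fixed i, π(i) is uniform over {1, …, 161} (marginal of a uniform permutation), so P[π(i) > i] = (n − i)/n. Summing: Σ_{i=1}^{161} (n − i)/n = (0 + 1 + … + 160)/161 = 161(161 − 1)/(2·161) = (161 − 1)/2.
Hence E[X] = Σ_{i=1}^{161} (161 − i)/161 = 80 ≈ 80.000.

E[X] = 80 = 80.000.


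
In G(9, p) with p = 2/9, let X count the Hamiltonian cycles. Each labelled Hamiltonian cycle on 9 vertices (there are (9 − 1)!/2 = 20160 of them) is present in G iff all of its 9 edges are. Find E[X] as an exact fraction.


K_9 has (9 − 1)!/2 = 20160 labelled Hamiltonian cycles.
For each such Hamiltonian cycle H, let X_H = 1 if all 9 edges of H are present in G. Then P[X_H = 1] = p^{9} = (2/9)^{9} = 512/387420489.
By linearity: E[X] = Σ_H E[X_H] = 20160 · p^{9} = 20160 · 512/387420489 = 1146880/43046721.
Numerically: E[X] ≈ 0.0266.

E[X] = 20160 · (2/9)^{9} = 1146880/43046721 ≈ 0.0266.


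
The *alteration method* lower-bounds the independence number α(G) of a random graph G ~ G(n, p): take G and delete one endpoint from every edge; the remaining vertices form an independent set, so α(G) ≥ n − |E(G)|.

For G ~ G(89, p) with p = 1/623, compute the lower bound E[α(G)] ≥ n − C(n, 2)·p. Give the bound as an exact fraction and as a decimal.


E[|E(G)|] = C(89, 2)·p = 3916 · (1/623) = 44/7.
E[α(G)] ≥ n − E[|E(G)|] = 89 − 44/7 = 579/7.
Numerically: ≈ 82.714286.
(This is only a lower bound; the true E[α(G)] may be larger.)

E[α(G)] ≥ 579/7 ≈ 82.714286.


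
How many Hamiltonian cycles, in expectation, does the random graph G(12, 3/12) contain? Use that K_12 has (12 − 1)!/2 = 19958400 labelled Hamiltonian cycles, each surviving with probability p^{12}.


K_12 has (12 − 1)!/2 = 19958400 labelled Hamiltonian cycles.
For each such Hamiltonian cycle H, let X_H = 1 if all 12 edges of H are present in G. Then P[X_H = 1] = p^{12} = (1/4)^{12} = 1/16777216.
By linearity of expectation: E[X] = Σ_H E[X_H] = 19958400 · p^{12} = 19958400 · 1/16777216 = 155925/131072.
Numerically: E[X] ≈ 1.19.

E[X] = 19958400 · (1/4)^{12} = 155925/131072 ≈ 1.19.


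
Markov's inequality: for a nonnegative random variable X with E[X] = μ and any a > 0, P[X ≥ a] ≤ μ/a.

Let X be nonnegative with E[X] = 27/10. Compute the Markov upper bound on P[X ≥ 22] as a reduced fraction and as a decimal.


μ = E[X] = 27/10, a = 22.
Markov: P[X ≥ 22] ≤ μ/a = (27/10)/22 = 27/220.
Numerically: ≈ 0.122727.
(Since a = 22 > μ = 2.700000, the bound 27/220 is < 1 and informative.)

P[X ≥ 22] ≤ 27/220 ≈ 0.122727.
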